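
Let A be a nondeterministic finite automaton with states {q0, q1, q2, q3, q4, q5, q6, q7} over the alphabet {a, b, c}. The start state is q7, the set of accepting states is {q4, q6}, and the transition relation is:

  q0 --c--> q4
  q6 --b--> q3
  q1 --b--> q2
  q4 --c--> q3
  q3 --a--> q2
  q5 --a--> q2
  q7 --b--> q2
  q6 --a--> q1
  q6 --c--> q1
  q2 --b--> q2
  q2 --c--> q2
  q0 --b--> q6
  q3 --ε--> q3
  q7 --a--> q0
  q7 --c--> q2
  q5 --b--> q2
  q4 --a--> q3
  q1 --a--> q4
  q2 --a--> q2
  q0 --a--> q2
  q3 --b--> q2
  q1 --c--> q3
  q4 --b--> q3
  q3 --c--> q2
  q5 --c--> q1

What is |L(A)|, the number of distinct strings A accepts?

4

The useful subgraph on states {q0, q1, q4, q6, q7} is acyclic, so L(A) is finite; the longest accepting path visits 5 useful states, giving maximum string length 4.
Counting accepting paths from q7 by length: 2 of length 2, 2 of length 4. Total 4.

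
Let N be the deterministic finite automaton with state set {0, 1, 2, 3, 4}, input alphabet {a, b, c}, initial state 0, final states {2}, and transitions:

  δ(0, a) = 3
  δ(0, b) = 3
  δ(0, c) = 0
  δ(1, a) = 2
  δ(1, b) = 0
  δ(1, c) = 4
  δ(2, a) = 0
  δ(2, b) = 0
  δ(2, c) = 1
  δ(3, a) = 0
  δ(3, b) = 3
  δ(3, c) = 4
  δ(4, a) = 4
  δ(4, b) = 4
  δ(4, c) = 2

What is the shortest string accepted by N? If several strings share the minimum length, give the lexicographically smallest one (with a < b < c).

A breadth-first search from 0 reaches an accepting state first via the path 0 → 3 → 4 → 2 on input acc.
No string of length < 3 is accepted (BFS exhausts all shorter strings without reaching an accepting state), and acc is the lexicographically least accepting string of length 3.

acc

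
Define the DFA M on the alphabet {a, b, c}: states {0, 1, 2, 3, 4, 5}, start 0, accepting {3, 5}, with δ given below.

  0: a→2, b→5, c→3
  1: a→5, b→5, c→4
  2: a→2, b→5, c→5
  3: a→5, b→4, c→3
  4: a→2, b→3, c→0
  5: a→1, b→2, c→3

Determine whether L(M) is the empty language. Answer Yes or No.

No

The string b is accepted: the run 0 → 5 ends in the accepting state 5.
Since at least one string is accepted, L(M) is not empty.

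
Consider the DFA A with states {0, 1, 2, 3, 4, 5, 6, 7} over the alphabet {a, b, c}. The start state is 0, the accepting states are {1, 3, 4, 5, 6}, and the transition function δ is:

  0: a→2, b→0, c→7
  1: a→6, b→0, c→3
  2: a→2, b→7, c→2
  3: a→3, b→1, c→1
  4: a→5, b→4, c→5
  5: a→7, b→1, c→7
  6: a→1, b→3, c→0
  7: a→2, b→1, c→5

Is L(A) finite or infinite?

State 0 is reachable from the start and can reach an accepting state, and it lies on the cycle 0 → 0.
Traversing that cycle any number of times yields accepted strings of unbounded length, so the language is infinite.

infinite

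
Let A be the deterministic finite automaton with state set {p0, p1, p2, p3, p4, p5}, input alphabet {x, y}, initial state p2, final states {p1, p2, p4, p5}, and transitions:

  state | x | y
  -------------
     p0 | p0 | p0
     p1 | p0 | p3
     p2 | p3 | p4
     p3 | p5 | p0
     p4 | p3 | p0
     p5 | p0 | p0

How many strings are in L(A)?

The useful subgraph on states {p2, p3, p4, p5} is acyclic, so L(A) is finite; the longest accepting path visits 4 useful states, giving maximum string length 3.
Counting accepting paths from p2 by length: 1 of length 0, 1 of length 1, 1 of length 2, 1 of length 3. Total 4.

4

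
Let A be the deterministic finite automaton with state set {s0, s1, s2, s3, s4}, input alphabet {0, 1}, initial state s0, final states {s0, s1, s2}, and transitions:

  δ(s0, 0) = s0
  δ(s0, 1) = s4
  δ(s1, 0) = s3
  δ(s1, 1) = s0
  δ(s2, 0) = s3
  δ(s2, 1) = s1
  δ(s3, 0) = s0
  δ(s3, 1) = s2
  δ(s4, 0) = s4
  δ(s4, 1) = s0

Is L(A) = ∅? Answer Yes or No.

The empty string ε is accepted: the run s0 ends in the accepting state s0.
Since at least one string is accepted, L(A) is not empty.

No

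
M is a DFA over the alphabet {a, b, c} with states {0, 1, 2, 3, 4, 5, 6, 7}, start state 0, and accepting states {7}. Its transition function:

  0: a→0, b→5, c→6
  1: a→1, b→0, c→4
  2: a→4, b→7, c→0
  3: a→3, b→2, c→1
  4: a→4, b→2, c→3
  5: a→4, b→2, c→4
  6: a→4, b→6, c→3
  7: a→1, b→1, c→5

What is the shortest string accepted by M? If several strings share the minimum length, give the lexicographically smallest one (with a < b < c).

bbb

A breadth-first search from 0 reaches an accepting state first via the path 0 → 5 → 2 → 7 on input bbb.
No string of length < 3 is accepted (BFS exhausts all shorter strings without reaching an accepting state), and bbb is the lexicographically least accepting string of length 3.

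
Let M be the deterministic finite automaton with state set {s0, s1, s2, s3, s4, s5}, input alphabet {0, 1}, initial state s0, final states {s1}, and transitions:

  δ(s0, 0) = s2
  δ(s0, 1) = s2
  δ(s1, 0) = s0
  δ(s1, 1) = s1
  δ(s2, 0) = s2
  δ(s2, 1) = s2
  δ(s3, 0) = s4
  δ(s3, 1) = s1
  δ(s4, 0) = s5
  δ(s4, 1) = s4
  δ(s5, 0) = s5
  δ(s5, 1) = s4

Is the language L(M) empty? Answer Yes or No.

Yes

The states reachable from the start state are {s0, s2}.
None of the accepting states {s1} is reachable, so no string is accepted and L(M) = ∅.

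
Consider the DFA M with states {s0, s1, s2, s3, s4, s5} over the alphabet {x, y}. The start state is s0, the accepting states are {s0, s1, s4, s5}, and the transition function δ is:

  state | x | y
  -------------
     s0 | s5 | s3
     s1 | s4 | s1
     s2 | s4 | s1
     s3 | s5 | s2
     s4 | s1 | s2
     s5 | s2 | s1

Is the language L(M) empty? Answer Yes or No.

No

The empty string ε is accepted: the run s0 ends in the accepting state s0.
Since at least one string is accepted, L(M) is not empty.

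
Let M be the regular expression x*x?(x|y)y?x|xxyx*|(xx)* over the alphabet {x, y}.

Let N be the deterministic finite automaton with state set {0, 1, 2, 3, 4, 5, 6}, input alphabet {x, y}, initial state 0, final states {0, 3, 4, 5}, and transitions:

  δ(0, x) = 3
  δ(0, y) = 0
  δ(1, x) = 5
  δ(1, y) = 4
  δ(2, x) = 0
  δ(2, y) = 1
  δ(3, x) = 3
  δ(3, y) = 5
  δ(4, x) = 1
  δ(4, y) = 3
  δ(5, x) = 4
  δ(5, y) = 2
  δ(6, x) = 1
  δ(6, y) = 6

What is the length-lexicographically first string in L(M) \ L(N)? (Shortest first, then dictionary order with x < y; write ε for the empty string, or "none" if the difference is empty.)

xxyxx

The string xxyxx is accepted by M but not by N.
No shorter string lies in the difference, and xxyxx is the lexicographically first length-5 string in L(M) \ L(N).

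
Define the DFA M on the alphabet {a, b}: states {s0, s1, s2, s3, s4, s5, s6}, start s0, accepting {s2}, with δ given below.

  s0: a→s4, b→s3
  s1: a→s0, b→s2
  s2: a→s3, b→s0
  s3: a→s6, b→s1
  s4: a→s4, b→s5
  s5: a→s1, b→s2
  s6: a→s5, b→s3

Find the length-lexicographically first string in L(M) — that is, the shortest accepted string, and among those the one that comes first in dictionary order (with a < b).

A breadth-first search from s0 reaches an accepting state first via the path s0 → s4 → s5 → s2 on input abb.
No string of length < 3 is accepted (BFS exhausts all shorter strings without reaching an accepting state), and abb is the lexicographically least accepting string of length 3.

abb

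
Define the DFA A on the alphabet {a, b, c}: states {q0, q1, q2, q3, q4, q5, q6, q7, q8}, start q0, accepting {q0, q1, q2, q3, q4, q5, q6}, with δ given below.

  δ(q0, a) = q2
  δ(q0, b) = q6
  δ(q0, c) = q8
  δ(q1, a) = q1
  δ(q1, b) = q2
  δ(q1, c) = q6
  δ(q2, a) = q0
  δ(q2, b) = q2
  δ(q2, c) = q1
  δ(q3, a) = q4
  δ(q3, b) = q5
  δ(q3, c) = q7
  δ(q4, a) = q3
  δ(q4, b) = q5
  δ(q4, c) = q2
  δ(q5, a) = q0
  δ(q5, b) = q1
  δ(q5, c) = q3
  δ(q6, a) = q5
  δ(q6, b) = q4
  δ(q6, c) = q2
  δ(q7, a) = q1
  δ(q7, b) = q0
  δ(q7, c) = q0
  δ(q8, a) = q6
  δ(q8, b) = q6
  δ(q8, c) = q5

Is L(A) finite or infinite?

infinite

State q0 is reachable from the start and can reach an accepting state, and it lies on the cycle q0 → q8 → q5 → q0.
Traversing that cycle any number of times yields accepted strings of unbounded length, so the language is infinite.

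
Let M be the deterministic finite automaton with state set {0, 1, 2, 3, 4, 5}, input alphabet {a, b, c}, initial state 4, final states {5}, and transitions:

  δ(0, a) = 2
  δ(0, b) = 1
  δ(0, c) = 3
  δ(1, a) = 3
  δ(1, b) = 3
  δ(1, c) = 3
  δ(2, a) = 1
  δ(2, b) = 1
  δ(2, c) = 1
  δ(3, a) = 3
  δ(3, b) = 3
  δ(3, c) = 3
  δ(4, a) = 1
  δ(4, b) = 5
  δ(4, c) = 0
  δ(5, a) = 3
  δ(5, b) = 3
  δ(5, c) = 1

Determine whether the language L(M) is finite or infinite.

The useful states (reachable from 4 and able to reach an accepting state) are {4, 5}.
Restricted to these states the transition graph has no cycle, so every accepting path has bounded length and L is finite.

finite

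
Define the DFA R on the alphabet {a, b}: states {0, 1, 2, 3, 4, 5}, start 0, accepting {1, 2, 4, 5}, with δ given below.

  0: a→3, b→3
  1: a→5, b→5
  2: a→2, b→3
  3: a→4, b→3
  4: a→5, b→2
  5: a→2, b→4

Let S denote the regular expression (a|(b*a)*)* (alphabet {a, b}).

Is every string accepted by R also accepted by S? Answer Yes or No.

The string aab is in L(R) but not in L(S).
So L(R) ⊄ L(S).

No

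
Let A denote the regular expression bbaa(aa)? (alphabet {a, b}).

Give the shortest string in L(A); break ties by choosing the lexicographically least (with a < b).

bbaa

By inspection of the expression, no string of length less than 4 matches, and bbaa is the lexicographically first match of length 4.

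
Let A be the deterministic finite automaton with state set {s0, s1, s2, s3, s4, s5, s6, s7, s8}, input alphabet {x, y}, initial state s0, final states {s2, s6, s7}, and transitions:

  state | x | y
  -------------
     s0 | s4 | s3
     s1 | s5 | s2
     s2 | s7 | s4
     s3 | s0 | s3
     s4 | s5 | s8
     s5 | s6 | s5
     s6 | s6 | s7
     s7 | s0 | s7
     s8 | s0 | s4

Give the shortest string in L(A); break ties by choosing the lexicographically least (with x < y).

xxx

A breadth-first search from s0 reaches an accepting state first via the path s0 → s4 → s5 → s6 on input xxx.
No string of length < 3 is accepted (BFS exhausts all shorter strings without reaching an accepting state), and xxx is the lexicographically least accepting string of length 3.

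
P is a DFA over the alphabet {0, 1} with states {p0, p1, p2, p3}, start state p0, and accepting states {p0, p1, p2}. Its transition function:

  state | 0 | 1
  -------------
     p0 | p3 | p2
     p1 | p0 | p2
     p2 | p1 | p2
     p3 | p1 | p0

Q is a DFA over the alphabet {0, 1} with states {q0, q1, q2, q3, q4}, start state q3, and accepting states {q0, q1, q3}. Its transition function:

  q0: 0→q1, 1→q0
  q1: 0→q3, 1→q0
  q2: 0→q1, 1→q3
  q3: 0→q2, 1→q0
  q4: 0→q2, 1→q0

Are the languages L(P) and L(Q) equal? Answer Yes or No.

Exploring the product automaton P × Q from the start pair (p0, q3), following both machines on each input symbol, reaches 4 state pairs: (p0, q3), (p3, q2), (p2, q0), (p1, q1).
P accepts in {p0, p1, p2} and Q accepts in {q0, q1, q3}. In every reachable pair the two components are either both accepting — (p0, q3), (p2, q0), (p1, q1) — or both non-accepting, so no string is accepted by exactly one of the machines: L(P) \ L(Q) and L(Q) \ L(P) are both empty.
Hence every string is accepted by P iff it is accepted by Q, and the two languages coincide.

Yes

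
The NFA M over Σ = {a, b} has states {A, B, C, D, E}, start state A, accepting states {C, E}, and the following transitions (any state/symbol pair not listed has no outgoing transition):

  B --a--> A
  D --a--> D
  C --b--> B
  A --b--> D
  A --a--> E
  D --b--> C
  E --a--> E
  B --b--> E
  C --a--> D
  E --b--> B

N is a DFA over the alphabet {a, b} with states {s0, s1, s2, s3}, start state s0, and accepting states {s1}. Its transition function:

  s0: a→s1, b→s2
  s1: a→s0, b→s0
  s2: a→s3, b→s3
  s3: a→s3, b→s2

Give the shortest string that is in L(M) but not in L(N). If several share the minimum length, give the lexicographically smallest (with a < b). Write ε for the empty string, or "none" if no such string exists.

The string aa is accepted by M but not by N.
No shorter string lies in the difference, and aa is the lexicographically first length-2 string in L(M) \ L(N).

aa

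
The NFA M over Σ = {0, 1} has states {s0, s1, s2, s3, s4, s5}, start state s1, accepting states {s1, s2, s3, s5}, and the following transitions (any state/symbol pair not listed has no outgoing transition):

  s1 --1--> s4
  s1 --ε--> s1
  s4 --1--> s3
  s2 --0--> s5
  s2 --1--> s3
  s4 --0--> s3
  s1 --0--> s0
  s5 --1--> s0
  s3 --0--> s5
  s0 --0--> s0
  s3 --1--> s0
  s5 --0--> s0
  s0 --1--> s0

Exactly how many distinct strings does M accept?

The useful subgraph on states {s1, s3, s4, s5} is acyclic, so L(M) is finite; the longest accepting path visits 4 useful states, giving maximum string length 3.
Counting accepting paths from s1 by length: 1 of length 0, 2 of length 2, 2 of length 3. Total 5.

5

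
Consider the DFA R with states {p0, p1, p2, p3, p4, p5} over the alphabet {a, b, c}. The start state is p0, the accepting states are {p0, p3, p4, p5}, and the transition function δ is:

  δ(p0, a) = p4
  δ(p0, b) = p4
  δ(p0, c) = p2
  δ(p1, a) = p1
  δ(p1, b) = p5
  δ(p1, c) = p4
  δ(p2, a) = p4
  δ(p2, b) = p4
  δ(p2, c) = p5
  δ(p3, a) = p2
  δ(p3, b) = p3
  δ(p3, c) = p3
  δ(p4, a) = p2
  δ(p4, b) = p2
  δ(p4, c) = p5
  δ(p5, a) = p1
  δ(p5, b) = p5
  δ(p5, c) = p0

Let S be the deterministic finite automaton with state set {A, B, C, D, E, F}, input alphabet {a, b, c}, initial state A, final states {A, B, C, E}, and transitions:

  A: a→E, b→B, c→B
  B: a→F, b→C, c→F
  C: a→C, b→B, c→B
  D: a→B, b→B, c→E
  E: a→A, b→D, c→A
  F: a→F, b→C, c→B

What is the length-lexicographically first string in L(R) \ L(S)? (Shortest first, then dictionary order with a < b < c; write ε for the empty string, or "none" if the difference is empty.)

bc

The string bc is accepted by R but not by S.
No shorter string lies in the difference, and bc is the lexicographically first length-2 string in L(R) \ L(S).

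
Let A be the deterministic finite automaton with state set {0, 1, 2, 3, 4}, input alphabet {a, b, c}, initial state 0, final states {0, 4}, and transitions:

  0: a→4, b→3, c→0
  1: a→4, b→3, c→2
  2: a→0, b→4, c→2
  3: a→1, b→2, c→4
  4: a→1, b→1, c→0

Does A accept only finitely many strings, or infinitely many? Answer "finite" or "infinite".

infinite

State 0 is reachable from the start and can reach an accepting state, and it lies on the cycle 0 → 0.
Traversing that cycle any number of times yields accepted strings of unbounded length, so the language is infinite.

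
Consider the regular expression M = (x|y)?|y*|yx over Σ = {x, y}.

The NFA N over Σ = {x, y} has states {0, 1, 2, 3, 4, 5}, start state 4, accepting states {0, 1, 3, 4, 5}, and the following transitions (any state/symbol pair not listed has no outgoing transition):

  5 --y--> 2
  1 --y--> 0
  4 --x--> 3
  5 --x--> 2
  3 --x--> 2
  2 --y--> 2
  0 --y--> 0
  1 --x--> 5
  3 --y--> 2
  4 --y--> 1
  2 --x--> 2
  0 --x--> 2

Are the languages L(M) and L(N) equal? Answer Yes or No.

Converting the expression M to a DFA (subset construction, then merging equivalent states) gives the minimal DFA with states {m0, m1, m2, m3, m4}, start state m0, accepting states {m0, m1, m2, m4} and transitions m0: x→m1, y→m2; m1: x→m3, y→m3; m2: x→m1, y→m4; m3: x→m3, y→m3; m4: x→m3, y→m4.
Exploring the product automaton M × N from the start pair (m0, 4), following both machines on each input symbol, reaches 6 state pairs: (m0, 4), (m1, 3), (m2, 1), (m3, 2), (m1, 5), (m4, 0).
M accepts in {m0, m1, m2, m4} and N accepts in {0, 1, 3, 4, 5}. In every reachable pair the two components are either both accepting — (m0, 4), (m1, 3), (m2, 1), (m1, 5), (m4, 0) — or both non-accepting, so no string is accepted by exactly one of the machines: L(M) \ L(N) and L(N) \ L(M) are both empty.
Hence every string is accepted by M iff it is accepted by N, and the two languages coincide.

Yes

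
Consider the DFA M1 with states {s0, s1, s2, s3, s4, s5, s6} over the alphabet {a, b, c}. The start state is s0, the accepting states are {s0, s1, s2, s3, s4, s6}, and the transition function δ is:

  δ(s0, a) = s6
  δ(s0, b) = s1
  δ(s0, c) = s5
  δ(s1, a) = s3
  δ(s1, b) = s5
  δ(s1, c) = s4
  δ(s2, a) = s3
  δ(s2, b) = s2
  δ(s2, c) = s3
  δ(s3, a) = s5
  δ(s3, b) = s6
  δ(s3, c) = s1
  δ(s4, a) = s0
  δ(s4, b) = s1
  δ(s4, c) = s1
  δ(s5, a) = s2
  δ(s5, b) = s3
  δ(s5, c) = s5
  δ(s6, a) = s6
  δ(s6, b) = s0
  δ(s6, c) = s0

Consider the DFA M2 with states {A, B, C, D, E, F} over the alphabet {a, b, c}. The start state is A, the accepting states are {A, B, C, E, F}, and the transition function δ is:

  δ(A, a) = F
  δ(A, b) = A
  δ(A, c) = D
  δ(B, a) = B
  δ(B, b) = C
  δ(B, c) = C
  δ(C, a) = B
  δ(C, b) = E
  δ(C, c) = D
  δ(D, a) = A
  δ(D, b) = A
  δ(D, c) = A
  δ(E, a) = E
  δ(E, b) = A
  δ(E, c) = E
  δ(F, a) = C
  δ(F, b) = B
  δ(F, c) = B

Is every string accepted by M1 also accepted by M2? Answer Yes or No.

No

The string bc is in L(M1) but not in L(M2).
So L(M1) ⊄ L(M2).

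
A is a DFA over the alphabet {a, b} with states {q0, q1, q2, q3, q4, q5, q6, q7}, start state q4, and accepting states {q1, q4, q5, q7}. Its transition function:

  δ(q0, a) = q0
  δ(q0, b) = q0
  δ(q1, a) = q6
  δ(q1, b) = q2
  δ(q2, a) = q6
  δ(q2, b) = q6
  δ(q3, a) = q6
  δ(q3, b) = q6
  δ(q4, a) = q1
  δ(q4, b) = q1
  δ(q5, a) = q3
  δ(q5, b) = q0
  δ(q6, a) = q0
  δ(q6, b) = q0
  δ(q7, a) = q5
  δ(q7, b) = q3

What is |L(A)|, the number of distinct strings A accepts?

The useful subgraph on states {q1, q4} is acyclic, so L(A) is finite; the longest accepting path visits 2 useful states, giving maximum string length 1.
Counting accepting paths from q4 by length: 1 of length 0, 2 of length 1. Total 3.

3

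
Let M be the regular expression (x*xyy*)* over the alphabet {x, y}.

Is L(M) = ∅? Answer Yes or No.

No

The empty string ε matches the expression, so it belongs to L(M).
Since L(M) contains at least one string, it is not empty.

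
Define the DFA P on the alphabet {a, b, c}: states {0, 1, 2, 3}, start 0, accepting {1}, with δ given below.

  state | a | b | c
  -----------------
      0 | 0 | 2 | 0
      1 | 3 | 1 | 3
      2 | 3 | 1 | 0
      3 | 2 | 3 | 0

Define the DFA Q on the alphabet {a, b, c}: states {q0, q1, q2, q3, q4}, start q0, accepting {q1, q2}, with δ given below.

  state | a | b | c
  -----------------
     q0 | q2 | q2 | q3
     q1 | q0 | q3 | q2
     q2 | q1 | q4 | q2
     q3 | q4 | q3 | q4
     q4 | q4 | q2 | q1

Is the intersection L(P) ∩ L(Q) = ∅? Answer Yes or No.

The string abb is accepted by both P and Q.
Hence L(P) ∩ L(Q) ≠ ∅.

No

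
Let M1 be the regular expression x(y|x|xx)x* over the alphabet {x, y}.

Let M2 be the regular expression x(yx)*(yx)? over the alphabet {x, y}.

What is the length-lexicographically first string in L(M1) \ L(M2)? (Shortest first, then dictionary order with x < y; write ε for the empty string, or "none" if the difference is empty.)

The string xx is accepted by M1 but not by M2.
No shorter string lies in the difference, and xx is the lexicographically first length-2 string in L(M1) \ L(M2).

xx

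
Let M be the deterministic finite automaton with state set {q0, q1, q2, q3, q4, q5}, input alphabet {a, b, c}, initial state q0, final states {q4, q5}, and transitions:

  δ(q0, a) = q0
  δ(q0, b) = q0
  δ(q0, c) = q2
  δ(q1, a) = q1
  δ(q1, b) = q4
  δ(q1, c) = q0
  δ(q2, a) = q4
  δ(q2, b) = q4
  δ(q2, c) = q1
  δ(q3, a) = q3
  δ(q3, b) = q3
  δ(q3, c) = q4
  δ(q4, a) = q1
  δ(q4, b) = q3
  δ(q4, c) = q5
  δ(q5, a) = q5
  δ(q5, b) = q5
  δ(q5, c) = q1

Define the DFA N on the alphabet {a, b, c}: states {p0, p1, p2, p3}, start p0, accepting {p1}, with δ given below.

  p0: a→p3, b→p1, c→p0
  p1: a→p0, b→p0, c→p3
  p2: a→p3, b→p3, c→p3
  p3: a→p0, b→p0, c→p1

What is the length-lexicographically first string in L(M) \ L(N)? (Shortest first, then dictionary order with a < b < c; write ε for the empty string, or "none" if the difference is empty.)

ca

The string ca is accepted by M but not by N.
No shorter string lies in the difference, and ca is the lexicographically first length-2 string in L(M) \ L(N).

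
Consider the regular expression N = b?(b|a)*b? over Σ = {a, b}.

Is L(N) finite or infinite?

infinite

The expression contains a Kleene star applied to a subexpression that matches at least one nonempty string, so it matches strings of unbounded length.
Hence L(N) is infinite.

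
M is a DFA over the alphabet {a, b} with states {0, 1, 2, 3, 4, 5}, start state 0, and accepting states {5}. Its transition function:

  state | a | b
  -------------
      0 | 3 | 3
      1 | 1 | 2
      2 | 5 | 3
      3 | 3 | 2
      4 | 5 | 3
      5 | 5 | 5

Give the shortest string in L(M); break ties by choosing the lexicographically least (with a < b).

A breadth-first search from 0 reaches an accepting state first via the path 0 → 3 → 2 → 5 on input aba.
No string of length < 3 is accepted (BFS exhausts all shorter strings without reaching an accepting state), and aba is the lexicographically least accepting string of length 3.

aba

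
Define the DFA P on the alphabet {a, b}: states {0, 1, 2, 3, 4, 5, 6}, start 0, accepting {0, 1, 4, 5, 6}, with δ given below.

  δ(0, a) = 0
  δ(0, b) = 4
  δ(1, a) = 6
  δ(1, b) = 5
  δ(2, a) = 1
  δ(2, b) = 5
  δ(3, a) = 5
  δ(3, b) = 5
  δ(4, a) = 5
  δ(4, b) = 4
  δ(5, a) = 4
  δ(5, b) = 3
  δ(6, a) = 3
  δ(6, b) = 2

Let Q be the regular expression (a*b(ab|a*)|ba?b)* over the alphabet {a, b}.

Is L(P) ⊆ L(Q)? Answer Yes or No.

The string a is in L(P) but not in L(Q).
So L(P) ⊄ L(Q).

No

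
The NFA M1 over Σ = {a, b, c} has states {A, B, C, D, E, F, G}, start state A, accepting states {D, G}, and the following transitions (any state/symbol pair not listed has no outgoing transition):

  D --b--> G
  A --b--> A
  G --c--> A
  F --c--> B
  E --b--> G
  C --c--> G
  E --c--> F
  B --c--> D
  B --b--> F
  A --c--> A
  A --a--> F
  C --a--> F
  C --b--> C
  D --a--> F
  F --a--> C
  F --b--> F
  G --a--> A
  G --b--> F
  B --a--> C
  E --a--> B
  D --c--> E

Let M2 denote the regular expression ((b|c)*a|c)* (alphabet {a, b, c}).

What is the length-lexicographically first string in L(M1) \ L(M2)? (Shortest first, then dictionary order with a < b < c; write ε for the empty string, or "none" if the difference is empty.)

The string aabc is accepted by M1 but not by M2.
No shorter string lies in the difference, and aabc is the lexicographically first length-4 string in L(M1) \ L(M2).

aabc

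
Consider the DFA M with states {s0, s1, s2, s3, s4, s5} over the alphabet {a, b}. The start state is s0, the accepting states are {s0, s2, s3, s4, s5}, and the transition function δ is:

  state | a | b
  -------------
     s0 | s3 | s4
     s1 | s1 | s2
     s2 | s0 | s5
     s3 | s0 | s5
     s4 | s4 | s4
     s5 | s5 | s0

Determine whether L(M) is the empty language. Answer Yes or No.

No

The empty string ε is accepted: the run s0 ends in the accepting state s0.
Since at least one string is accepted, L(M) is not empty.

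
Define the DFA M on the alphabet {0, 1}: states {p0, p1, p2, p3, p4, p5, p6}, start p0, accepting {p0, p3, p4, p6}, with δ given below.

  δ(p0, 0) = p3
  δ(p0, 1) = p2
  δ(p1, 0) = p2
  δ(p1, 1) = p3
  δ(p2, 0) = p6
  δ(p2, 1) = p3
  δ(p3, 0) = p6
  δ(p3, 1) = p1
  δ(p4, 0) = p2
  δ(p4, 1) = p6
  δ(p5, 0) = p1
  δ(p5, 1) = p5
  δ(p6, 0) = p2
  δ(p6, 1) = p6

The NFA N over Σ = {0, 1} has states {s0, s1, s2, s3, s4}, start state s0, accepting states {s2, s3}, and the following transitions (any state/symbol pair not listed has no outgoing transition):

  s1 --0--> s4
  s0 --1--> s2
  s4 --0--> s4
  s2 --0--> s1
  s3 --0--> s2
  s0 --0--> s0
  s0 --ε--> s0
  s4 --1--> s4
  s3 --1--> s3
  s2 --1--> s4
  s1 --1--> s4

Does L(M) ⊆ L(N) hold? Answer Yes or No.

No

The empty string ε is in L(M) but not in L(N).
So L(M) ⊄ L(N).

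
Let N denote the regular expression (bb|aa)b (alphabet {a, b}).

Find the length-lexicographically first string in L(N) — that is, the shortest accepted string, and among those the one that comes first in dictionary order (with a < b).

By inspection of the expression, no string of length less than 3 matches, and aab is the lexicographically first match of length 3.

aab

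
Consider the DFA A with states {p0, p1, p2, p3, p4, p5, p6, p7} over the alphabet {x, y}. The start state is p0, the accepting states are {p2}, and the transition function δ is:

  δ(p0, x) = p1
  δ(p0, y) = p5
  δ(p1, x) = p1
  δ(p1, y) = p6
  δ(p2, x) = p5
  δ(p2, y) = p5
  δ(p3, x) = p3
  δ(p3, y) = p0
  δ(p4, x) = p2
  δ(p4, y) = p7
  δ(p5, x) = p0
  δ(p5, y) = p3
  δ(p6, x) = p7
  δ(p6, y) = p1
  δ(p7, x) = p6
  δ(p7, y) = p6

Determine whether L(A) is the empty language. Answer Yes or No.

Yes

The states reachable from the start state are {p0, p1, p3, p5, p6, p7}.
None of the accepting states {p2} is reachable, so no string is accepted and L(A) = ∅.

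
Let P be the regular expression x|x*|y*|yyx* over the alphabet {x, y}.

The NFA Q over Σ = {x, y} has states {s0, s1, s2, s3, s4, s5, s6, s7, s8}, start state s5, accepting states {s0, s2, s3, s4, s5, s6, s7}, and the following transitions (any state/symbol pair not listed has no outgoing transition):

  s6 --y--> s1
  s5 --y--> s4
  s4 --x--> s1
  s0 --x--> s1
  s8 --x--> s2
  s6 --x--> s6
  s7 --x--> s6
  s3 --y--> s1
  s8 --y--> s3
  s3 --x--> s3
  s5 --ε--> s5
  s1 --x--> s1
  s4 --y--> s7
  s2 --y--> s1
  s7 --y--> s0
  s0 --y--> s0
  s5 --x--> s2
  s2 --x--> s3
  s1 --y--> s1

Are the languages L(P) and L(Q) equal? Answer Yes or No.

Converting the expression P to a DFA (subset construction, then merging equivalent states) gives the minimal DFA with states {p0, p1, p2, p3, p4, p5}, start state p0, accepting states {p0, p1, p2, p4, p5} and transitions p0: x→p1, y→p2; p1: x→p1, y→p3; p2: x→p3, y→p4; p3: x→p3, y→p3; p4: x→p1, y→p5; p5: x→p3, y→p5.
Exploring the product automaton P × Q from the start pair (p0, s5), following both machines on each input symbol, reaches 8 state pairs: (p0, s5), (p1, s2), (p2, s4), (p1, s3), (p3, s1), (p4, s7), (p1, s6), (p5, s0).
P accepts in {p0, p1, p2, p4, p5} and Q accepts in {s0, s2, s3, s4, s5, s6, s7}. In every reachable pair the two components are either both accepting — (p0, s5), (p1, s2), (p2, s4), (p1, s3), (p4, s7), (p1, s6), (p5, s0) — or both non-accepting, so no string is accepted by exactly one of the machines: L(P) \ L(Q) and L(Q) \ L(P) are both empty.
Hence every string is accepted by P iff it is accepted by Q, and the two languages coincide.

Yes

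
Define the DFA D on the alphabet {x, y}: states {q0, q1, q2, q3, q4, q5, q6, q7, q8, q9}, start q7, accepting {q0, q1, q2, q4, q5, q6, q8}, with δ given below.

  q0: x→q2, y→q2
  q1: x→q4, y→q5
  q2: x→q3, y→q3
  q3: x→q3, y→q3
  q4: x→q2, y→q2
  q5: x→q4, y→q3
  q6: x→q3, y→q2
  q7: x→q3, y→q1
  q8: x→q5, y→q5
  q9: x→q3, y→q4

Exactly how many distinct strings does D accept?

8

The useful subgraph on states {q1, q2, q4, q5, q7} is acyclic, so L(D) is finite; the longest accepting path visits 5 useful states, giving maximum string length 4.
Counting accepting paths from q7 by length: 1 of length 1, 2 of length 2, 3 of length 3, 2 of length 4. Total 8.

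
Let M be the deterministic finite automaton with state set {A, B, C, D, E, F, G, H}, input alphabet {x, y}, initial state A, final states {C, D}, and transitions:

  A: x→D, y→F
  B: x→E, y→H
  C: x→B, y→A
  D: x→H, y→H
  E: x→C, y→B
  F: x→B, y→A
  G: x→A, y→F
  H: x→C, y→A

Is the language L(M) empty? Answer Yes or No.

The string x is accepted: the run A → D ends in the accepting state D.
Since at least one string is accepted, L(M) is not empty.

No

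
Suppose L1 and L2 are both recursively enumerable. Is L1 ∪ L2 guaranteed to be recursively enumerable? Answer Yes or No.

Yes

Simulate recognisers for L₁ and L₂ in parallel, alternating one step of each, and accept as soon as either accepts.
So the recursively enumerable languages are closed under union.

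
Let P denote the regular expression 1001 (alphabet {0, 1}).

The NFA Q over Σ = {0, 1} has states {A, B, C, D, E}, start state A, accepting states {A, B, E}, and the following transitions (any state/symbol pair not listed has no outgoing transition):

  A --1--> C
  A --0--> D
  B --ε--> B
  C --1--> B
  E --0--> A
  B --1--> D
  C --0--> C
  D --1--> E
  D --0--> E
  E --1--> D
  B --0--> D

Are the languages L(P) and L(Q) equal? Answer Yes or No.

No

The empty string ε is accepted by Q but rejected by P.
So L(P) ≠ L(Q).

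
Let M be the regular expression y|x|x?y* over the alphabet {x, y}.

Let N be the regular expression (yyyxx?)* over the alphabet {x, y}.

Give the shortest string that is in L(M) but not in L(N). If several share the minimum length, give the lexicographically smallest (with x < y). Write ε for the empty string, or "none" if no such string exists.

x

The string x is accepted by M but not by N.
No shorter string lies in the difference, and x is the lexicographically first length-1 string in L(M) \ L(N).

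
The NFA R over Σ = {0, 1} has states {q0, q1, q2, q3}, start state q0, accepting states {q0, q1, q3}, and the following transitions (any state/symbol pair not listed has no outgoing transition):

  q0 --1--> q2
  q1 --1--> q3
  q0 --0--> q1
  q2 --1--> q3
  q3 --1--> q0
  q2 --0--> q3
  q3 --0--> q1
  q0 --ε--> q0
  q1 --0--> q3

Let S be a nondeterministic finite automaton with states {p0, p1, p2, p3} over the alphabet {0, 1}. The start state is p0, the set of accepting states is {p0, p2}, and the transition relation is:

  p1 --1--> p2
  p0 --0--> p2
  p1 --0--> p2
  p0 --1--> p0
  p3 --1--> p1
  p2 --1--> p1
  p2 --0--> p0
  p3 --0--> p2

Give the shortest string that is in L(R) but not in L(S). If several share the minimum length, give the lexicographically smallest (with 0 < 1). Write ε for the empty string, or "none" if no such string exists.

The string 01 is accepted by R but not by S.
No shorter string lies in the difference, and 01 is the lexicographically first length-2 string in L(R) \ L(S).

01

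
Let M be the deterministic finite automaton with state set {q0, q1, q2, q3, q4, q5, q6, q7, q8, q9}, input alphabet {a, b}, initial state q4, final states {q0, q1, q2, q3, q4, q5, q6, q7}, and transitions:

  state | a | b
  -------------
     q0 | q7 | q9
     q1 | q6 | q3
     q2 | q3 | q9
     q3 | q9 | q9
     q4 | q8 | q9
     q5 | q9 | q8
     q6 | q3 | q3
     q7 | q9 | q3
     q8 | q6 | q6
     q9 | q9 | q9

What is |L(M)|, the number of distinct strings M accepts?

The useful subgraph on states {q3, q4, q6, q8} is acyclic, so L(M) is finite; the longest accepting path visits 4 useful states, giving maximum string length 3.
Counting accepting paths from q4 by length: 1 of length 0, 2 of length 2, 4 of length 3. Total 7.

7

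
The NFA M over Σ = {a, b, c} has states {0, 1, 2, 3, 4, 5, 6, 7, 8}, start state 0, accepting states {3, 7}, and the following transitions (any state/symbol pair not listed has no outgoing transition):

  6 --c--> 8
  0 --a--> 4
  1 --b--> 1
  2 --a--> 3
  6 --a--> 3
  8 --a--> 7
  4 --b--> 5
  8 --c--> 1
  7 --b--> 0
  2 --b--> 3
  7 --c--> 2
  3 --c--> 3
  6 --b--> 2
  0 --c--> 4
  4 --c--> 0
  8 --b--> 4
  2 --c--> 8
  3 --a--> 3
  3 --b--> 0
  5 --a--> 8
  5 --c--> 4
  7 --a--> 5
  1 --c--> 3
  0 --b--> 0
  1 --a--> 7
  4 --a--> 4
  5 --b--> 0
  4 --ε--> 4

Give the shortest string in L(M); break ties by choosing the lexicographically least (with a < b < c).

A breadth-first search from 0 reaches an accepting state first via the path 0 → 4 → 5 → 8 → 7 on input abaa.
No string of length < 4 is accepted (BFS exhausts all shorter strings without reaching an accepting state), and abaa is the lexicographically least accepting string of length 4.

abaa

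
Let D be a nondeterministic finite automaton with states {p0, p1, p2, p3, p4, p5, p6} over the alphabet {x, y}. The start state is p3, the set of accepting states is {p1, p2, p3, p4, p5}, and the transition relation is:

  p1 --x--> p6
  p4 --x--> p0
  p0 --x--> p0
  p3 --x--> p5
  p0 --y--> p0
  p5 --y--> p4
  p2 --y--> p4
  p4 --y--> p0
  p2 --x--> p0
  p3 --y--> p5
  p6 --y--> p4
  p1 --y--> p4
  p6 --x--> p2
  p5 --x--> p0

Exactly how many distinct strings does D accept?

5

The useful subgraph on states {p3, p4, p5} is acyclic, so L(D) is finite; the longest accepting path visits 3 useful states, giving maximum string length 2.
Counting accepting paths from p3 by length: 1 of length 0, 2 of length 1, 2 of length 2. Total 5.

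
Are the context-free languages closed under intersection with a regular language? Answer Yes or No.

Run a PDA for the context-free language and a DFA for the regular one in parallel (product of finite controls, the PDA's stack unchanged, the DFA advancing only on input moves); the product PDA accepts exactly the intersection. (Intersection of two CFLs, by contrast, can fail to be context-free.)
So the context-free languages are closed under intersection with a regular language.

Yes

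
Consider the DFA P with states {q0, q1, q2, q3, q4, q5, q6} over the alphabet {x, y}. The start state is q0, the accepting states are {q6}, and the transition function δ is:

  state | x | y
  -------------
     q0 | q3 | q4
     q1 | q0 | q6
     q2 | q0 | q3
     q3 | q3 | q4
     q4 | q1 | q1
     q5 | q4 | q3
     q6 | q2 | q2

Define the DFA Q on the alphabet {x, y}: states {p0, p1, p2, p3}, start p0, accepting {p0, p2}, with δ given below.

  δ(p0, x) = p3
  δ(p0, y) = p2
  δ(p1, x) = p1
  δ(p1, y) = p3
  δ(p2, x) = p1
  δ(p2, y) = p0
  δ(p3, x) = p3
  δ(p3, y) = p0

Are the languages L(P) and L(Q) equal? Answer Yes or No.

The string yxy is accepted by P but rejected by Q.
So L(P) ≠ L(Q).

No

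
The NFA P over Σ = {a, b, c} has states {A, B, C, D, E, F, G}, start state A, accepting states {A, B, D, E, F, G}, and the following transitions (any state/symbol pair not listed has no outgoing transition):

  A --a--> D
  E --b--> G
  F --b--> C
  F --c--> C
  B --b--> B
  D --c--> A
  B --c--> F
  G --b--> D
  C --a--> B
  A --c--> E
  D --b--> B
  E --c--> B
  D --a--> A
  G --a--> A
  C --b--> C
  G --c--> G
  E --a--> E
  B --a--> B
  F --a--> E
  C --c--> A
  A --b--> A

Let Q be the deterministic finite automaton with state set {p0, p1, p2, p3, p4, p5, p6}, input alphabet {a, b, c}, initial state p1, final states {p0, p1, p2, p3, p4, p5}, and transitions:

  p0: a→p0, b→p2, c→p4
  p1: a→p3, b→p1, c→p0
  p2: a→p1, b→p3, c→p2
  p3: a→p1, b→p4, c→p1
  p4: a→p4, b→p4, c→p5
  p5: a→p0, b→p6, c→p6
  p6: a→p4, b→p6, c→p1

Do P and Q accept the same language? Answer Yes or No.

Yes

Exploring the product automaton P × Q from the start pair (A, p1), following both machines on each input symbol, reaches 7 state pairs: (A, p1), (D, p3), (E, p0), (B, p4), (G, p2), (F, p5), (C, p6).
P accepts in {A, B, D, E, F, G} and Q accepts in {p0, p1, p2, p3, p4, p5}. In every reachable pair the two components are either both accepting — (A, p1), (D, p3), (E, p0), (B, p4), (G, p2), (F, p5) — or both non-accepting, so no string is accepted by exactly one of the machines: L(P) \ L(Q) and L(Q) \ L(P) are both empty.
Hence every string is accepted by P iff it is accepted by Q, and the two languages coincide.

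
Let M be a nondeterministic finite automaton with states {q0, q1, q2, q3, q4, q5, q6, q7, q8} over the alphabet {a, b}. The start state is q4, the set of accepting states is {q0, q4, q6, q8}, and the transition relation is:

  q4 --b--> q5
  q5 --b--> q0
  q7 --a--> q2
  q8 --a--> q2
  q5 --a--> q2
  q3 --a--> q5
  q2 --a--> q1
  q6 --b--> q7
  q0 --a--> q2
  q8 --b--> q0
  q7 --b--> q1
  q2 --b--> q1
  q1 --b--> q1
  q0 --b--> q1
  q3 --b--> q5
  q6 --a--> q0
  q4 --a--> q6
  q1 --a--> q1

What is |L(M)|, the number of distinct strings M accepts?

4

The useful subgraph on states {q0, q4, q5, q6} is acyclic, so L(M) is finite; the longest accepting path visits 3 useful states, giving maximum string length 2.
Counting accepting paths from q4 by length: 1 of length 0, 1 of length 1, 2 of length 2. Total 4.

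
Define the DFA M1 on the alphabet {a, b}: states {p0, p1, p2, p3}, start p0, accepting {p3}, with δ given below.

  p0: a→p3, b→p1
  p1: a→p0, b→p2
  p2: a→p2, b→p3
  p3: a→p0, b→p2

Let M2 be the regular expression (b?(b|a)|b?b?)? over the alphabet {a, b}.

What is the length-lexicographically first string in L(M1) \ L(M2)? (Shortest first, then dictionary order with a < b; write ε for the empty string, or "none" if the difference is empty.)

The string aaa is accepted by M1 but not by M2.
No shorter string lies in the difference, and aaa is the lexicographically first length-3 string in L(M1) \ L(M2).

aaa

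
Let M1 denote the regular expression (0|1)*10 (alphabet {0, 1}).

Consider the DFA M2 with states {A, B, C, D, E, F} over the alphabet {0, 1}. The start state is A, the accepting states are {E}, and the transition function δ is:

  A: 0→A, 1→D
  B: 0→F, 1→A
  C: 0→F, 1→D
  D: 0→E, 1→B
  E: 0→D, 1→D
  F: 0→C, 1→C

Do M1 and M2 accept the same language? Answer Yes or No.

The string 110 is accepted by M1 but rejected by M2.
So L(M1) ≠ L(M2).

No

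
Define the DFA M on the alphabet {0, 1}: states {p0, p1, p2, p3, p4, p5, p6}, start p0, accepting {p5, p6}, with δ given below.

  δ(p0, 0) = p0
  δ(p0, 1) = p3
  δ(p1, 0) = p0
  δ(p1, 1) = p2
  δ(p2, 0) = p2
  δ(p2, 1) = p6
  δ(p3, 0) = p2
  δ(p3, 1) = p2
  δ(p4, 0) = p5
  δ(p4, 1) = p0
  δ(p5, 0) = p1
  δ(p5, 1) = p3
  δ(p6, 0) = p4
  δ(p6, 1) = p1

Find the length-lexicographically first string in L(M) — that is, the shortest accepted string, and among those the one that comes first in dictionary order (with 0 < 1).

A breadth-first search from p0 reaches an accepting state first via the path p0 → p3 → p2 → p6 on input 101.
No string of length < 3 is accepted (BFS exhausts all shorter strings without reaching an accepting state), and 101 is the lexicographically least accepting string of length 3.

101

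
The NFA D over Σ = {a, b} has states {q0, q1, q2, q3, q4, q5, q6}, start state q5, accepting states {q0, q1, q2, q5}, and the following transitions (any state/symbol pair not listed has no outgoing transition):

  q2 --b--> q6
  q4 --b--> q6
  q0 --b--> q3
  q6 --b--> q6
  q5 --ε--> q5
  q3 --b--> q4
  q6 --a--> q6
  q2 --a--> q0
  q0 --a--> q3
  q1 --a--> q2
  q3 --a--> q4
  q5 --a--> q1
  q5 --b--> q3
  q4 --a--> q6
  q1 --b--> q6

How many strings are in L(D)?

4

The useful subgraph on states {q0, q1, q2, q5} is acyclic, so L(D) is finite; the longest accepting path visits 4 useful states, giving maximum string length 3.
Counting accepting paths from q5 by length: 1 of length 0, 1 of length 1, 1 of length 2, 1 of length 3. Total 4.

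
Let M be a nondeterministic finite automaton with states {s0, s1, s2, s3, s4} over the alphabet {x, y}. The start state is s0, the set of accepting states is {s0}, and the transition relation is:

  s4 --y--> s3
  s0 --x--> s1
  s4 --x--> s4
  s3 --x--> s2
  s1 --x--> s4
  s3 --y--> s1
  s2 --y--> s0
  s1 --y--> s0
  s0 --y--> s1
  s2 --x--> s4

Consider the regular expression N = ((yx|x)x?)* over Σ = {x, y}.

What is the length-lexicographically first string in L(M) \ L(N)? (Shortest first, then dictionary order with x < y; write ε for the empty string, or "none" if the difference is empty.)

The string xy is accepted by M but not by N.
No shorter string lies in the difference, and xy is the lexicographically first length-2 string in L(M) \ L(N).

xy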